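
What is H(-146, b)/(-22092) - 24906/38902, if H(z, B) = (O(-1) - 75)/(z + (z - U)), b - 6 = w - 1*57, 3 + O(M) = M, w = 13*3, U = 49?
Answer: -93814618145/146531618772 ≈ -0.64023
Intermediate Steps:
w = 39
O(M) = -3 + M
b = -12 (b = 6 + (39 - 1*57) = 6 + (39 - 57) = 6 - 18 = -12)
H(z, B) = -79/(-49 + 2*z) (H(z, B) = ((-3 - 1) - 75)/(z + (z - 1*49)) = (-4 - 75)/(z + (z - 49)) = -79/(z + (-49 + z)) = -79/(-49 + 2*z))
H(-146, b)/(-22092) - 24906/38902 = -79/(-49 + 2*(-146))/(-22092) - 24906/38902 = -79/(-49 - 292)*(-1/22092) - 24906*1/38902 = -79/(-341)*(-1/22092) - 12453/19451 = -79*(-1/341)*(-1/22092) - 12453/19451 = (79/341)*(-1/22092) - 12453/19451 = -79/7533372 - 12453/19451 = -93814618145/146531618772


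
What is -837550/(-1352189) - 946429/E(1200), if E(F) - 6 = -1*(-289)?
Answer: -1279503805831/398895755 ≈ -3207.6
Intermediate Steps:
E(F) = 295 (E(F) = 6 - 1*(-289) = 6 + 289 = 295)
-837550/(-1352189) - 946429/E(1200) = -837550/(-1352189) - 946429/295 = -837550*(-1/1352189) - 946429*1/295 = 837550/1352189 - 946429/295 = -1279503805831/398895755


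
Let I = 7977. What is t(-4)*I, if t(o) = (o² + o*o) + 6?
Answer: 303126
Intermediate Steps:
t(o) = 6 + 2*o² (t(o) = (o² + o²) + 6 = 2*o² + 6 = 6 + 2*o²)
t(-4)*I = (6 + 2*(-4)²)*7977 = (6 + 2*16)*7977 = (6 + 32)*7977 = 38*7977 = 303126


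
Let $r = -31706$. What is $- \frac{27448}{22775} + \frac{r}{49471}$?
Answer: $- \frac{2079984158}{1126702025} \approx -1.8461$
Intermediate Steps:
$- \frac{27448}{22775} + \frac{r}{49471} = - \frac{27448}{22775} - \frac{31706}{49471} = - \frac{2079984158}{1126702025}$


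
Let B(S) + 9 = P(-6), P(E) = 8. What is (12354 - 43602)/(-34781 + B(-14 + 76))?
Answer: 168/187 ≈ 0.89840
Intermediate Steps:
B(S) = -1 (B(S) = -9 + 8 = -1)
(12354 - 43602)/(-34781 + B(-14 + 76)) = (12354 - 43602)/(-34781 - 1) = -31248/(-34782) = -31248*(-1/34782) = 168/187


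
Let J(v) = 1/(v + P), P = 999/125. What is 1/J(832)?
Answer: 104999/125 ≈ 839.99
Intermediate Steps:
P = 999/125 (P = 999*(1/125) = 999/125 ≈ 7.9920)
J(v) = 1/(999/125 + v) (J(v) = 1/(v + 999/125) = 1/(999/125 + v))
1/J(832) = 1/(125/(999 + 125*832)) = 1/(125/(999 + 104000)) = 1/(125/104999) = 104999/125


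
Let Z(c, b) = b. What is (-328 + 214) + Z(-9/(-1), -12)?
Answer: -126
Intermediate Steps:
(-328 + 214) + Z(-9/(-1), -12) = (-328 + 214) - 12 = -114 - 12 = -126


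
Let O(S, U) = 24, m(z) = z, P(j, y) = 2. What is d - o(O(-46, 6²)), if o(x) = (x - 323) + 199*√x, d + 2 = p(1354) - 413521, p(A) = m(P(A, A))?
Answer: -413222 - 398*√6 ≈ -4.1420e+5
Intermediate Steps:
p(A) = 2
d = -413521 (d = -2 + (2 - 413521) = -2 - 413519 = -413521)
o(x) = -323 + x + 199*√x (o(x) = (-323 + x) + 199*√x = -323 + x + 199*√x)
d - o(O(-46, 6²)) = -413521 - (-323 + 24 + 199*√24) = -413521 - (-323 + 24 + 199*(2*√6)) = -413521 - (-323 + 24 + 398*√6) = -413521 - (-299 + 398*√6) = -413521 + (299 - 398*√6) = -413222 - 398*√6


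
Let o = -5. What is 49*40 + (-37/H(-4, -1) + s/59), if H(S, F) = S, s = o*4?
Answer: 464663/236 ≈ 1968.9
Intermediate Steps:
s = -20 (s = -5*4 = -20)
49*40 + (-37/H(-4, -1) + s/59) = 49*40 + (-37/(-4) - 20/59) = 1960 + (-37*(-¼) - 20*1/59) = 1960 + (37/4 - 20/59) = 1960 + 2103/236 = 464663/236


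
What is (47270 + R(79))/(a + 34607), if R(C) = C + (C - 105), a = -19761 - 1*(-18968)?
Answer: 47323/33814 ≈ 1.3995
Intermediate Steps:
a = -793 (a = -19761 + 18968 = -793)
R(C) = -105 + 2*C (R(C) = C + (-105 + C) = -105 + 2*C)
(47270 + R(79))/(a + 34607) = (47270 + (-105 + 2*79))/(-793 + 34607) = (47270 + (-105 + 158))/33814 = (47270 + 53)*(1/33814) = 47323*(1/33814) = 47323/33814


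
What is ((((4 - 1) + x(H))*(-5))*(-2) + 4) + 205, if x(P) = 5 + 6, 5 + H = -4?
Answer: 349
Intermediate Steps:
H = -9 (H = -5 - 4 = -9)
x(P) = 11
((((4 - 1) + x(H))*(-5))*(-2) + 4) + 205 = ((((4 - 1) + 11)*(-5))*(-2) + 4) + 205 = (((3 + 11)*(-5))*(-2) + 4) + 205 = ((14*(-5))*(-2) + 4) + 205 = (-70*(-2) + 4) + 205 = (140 + 4) + 205 = 144 + 205 = 349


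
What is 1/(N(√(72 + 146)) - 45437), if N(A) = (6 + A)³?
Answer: -41297/1682274041 - 326*√218/1682274041 ≈ -2.7410e-5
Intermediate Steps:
1/(N(√(72 + 146)) - 45437) = 1/((6 + √(72 + 146))³ - 45437) = 1/((6 + √218)³ - 45437) = 1/(-45437 + (6 + √218)³)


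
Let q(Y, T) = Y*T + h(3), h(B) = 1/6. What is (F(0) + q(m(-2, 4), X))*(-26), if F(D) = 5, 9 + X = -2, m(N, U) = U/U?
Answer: 455/3 ≈ 151.67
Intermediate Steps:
m(N, U) = 1
h(B) = ⅙
X = -11 (X = -9 - 2 = -11)
q(Y, T) = ⅙ + T*Y (q(Y, T) = Y*T + ⅙ = T*Y + ⅙ = ⅙ + T*Y)
(F(0) + q(m(-2, 4), X))*(-26) = (5 + (⅙ - 11*1))*(-26) = (5 + (⅙ - 11))*(-26) = (5 - 65/6)*(-26) = -35/6*(-26) = 455/3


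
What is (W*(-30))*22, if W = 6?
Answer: -3960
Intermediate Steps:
(W*(-30))*22 = (6*(-30))*22 = -180*22 = -3960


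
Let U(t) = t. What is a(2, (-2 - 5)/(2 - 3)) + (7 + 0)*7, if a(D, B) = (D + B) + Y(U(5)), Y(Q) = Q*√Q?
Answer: 58 + 5*√5 ≈ 69.180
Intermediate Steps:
Y(Q) = Q^(3/2)
a(D, B) = B + D + 5*√5 (a(D, B) = (D + B) + 5^(3/2) = (B + D) + 5*√5 = B + D + 5*√5)
a(2, (-2 - 5)/(2 - 3)) + (7 + 0)*7 = ((-2 - 5)/(2 - 3) + 2 + 5*√5) + (7 + 0)*7 = (-7/(-1) + 2 + 5*√5) + 7*7 = (-7*(-1) + 2 + 5*√5) + 49 = (7 + 2 + 5*√5) + 49 = (9 + 5*√5) + 49 = 58 + 5*√5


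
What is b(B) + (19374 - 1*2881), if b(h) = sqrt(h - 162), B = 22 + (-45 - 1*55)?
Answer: 16493 + 4*I*sqrt(15) ≈ 16493.0 + 15.492*I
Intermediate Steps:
B = -78 (B = 22 + (-45 - 55) = 22 - 100 = -78)
b(h) = sqrt(-162 + h)
b(B) + (19374 - 1*2881) = sqrt(-162 - 78) + (19374 - 1*2881) = sqrt(-240) + (19374 - 2881) = 4*I*sqrt(15) + 16493 = 16493 + 4*I*sqrt(15)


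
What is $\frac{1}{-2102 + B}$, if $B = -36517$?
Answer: $- \frac{1}{38619} \approx -2.5894 \cdot 10^{-5}$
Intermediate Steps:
$\frac{1}{-2102 + B} = \frac{1}{-2102 - 36517} = \frac{1}{-38619} = - \frac{1}{38619}$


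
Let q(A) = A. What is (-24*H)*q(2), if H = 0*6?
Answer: 0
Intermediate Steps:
H = 0
(-24*H)*q(2) = -24*0*2 = 0*2 = 0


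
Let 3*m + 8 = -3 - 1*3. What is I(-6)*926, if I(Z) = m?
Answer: -12964/3 ≈ -4321.3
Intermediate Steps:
m = -14/3 (m = -8/3 + (-3 - 1*3)/3 = -8/3 + (-3 - 3)/3 = -8/3 + (⅓)*(-6) = -8/3 - 2 = -14/3 ≈ -4.6667)
I(Z) = -14/3
I(-6)*926 = -14/3*926 = -12964/3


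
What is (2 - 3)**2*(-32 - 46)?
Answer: -78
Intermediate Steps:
(2 - 3)**2*(-32 - 46) = (-1)**2*(-78) = 1*(-78) = -78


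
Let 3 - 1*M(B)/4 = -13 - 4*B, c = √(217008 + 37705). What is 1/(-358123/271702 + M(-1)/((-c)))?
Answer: -24784271628185698/32497387015480561 + 3543454886592*√254713/32497387015480561 ≈ -0.70762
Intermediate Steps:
c = √254713 ≈ 504.69
M(B) = 64 + 16*B (M(B) = 12 - 4*(-13 - 4*B) = 12 + (52 + 16*B) = 64 + 16*B)
1/(-358123/271702 + M(-1)/((-c))) = 1/(-358123/271702 + (64 + 16*(-1))/((-√254713))) = 1/(-358123*1/271702 + (64 - 16)*(-√254713/254713)) = 1/(-358123/271702 + 48*(-√254713/254713)) = 1/(-358123/271702 - 48*√254713/254713)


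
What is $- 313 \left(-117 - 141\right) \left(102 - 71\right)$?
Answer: $2503374$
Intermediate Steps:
$- 313 \left(-117 - 141\right) \left(102 - 71\right) = - 313 \left(\left(-258\right) 31\right) = \left(-313\right) \left(-7998\right) = 2503374$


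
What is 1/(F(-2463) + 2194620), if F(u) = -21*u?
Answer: 1/2246343 ≈ 4.4517e-7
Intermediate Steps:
1/(F(-2463) + 2194620) = 1/(-21*(-2463) + 2194620) = 1/(51723 + 2194620) = 1/2246343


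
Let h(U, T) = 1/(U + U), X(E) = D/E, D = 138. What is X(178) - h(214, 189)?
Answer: 29443/38092 ≈ 0.77294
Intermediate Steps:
X(E) = 138/E
h(U, T) = 1/(2*U)
X(178) - h(214, 189) = 138/178 - 1/(2*214) = 138*(1/178) - 1/(2*214) = 69/89 - 1*1/428 = 69/89 - 1/428 = 29443/38092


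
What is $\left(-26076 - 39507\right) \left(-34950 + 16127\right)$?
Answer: $1234468809$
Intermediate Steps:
$\left(-26076 - 39507\right) \left(-34950 + 16127\right) = \left(-65583\right) \left(-18823\right) = 1234468809$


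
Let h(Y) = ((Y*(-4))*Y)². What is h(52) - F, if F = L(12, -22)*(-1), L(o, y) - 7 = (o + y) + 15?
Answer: 116985868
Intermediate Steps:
L(o, y) = 22 + o + y (L(o, y) = 7 + ((o + y) + 15) = 7 + (15 + o + y) = 22 + o + y)
F = -12 (F = (22 + 12 - 22)*(-1) = 12*(-1) = -12)
h(Y) = 16*Y⁴ (h(Y) = ((-4*Y)*Y)² = (-4*Y²)² = 16*Y⁴)
h(52) - F = 16*52⁴ - 1*(-12) = 16*7311616 + 12 = 116985856 + 12 = 116985868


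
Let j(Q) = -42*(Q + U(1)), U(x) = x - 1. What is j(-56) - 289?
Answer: 2063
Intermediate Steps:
U(x) = -1 + x
j(Q) = -42*Q (j(Q) = -42*(Q + (-1 + 1)) = -42*(Q + 0) = -42*Q)
j(-56) - 289 = -42*(-56) - 289 = 2352 - 289 = 2063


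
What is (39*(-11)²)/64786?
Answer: 4719/64786 ≈ 0.072840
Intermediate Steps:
(39*(-11)²)/64786 = (39*121)*(1/64786) = 4719*(1/64786) = 4719/64786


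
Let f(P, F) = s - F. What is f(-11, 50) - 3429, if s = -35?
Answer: -3514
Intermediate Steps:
f(P, F) = -35 - F
f(-11, 50) - 3429 = (-35 - 1*50) - 3429 = (-35 - 50) - 3429 = -85 - 3429 = -3514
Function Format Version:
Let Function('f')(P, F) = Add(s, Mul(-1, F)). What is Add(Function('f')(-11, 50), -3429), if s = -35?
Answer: -3514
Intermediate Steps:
Function('f')(P, F) = Add(-35, Mul(-1, F))
Add(Function('f')(-11, 50), -3429) = Add(Add(-35, Mul(-1, 50)), -3429) = Add(Add(-35, -50), -3429) = Add(-85, -3429) = -3514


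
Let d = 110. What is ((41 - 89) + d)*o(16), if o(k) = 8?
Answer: 496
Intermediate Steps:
((41 - 89) + d)*o(16) = ((41 - 89) + 110)*8 = (-48 + 110)*8 = 62*8 = 496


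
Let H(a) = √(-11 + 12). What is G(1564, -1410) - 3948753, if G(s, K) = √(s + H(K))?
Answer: -3948753 + √1565 ≈ -3.9487e+6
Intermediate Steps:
H(a) = 1 (H(a) = √1 = 1)
G(s, K) = √(1 + s) (G(s, K) = √(s + 1) = √(1 + s))
G(1564, -1410) - 3948753 = √(1 + 1564) - 3948753 = √1565 - 3948753 = -3948753 + √1565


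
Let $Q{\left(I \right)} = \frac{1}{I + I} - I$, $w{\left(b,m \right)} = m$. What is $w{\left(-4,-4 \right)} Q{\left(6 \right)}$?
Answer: $\frac{71}{3} \approx 23.667$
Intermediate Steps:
$Q{\left(I \right)} = \frac{1}{2 I} - I$
$w{\left(-4,-4 \right)} Q{\left(6 \right)} = - 4 \left(\frac{1}{2 \cdot 6} - 6\right) = - 4 \left(\frac{1}{2} \cdot \frac{1}{6} - 6\right) = - 4 \left(\frac{1}{12} - 6\right) = \left(-4\right) \left(- \frac{71}{12}\right) = \frac{71}{3}$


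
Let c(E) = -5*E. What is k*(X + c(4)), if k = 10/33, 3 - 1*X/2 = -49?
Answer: 280/11 ≈ 25.455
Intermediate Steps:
X = 104 (X = 6 - 2*(-49) = 6 + 98 = 104)
k = 10/33 (k = 10*(1/33) = 10/33 ≈ 0.30303)
k*(X + c(4)) = 10*(104 - 5*4)/33 = 10*(104 - 20)/33 = (10/33)*84 = 280/11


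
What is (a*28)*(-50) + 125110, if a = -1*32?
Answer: 169910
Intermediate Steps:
a = -32
(a*28)*(-50) + 125110 = -32*28*(-50) + 125110 = -896*(-50) + 125110 = 44800 + 125110 = 169910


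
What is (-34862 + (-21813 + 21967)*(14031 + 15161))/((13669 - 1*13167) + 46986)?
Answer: 2230353/23744 ≈ 93.933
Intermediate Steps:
(-34862 + (-21813 + 21967)*(14031 + 15161))/((13669 - 1*13167) + 46986) = (-34862 + 154*29192)/((13669 - 13167) + 46986) = (-34862 + 4495568)/(502 + 46986) = 4460706/47488 = 4460706*(1/47488) = 2230353/23744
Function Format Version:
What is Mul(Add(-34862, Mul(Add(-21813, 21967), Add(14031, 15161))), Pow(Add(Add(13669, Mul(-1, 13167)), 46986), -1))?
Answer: Rational(2230353, 23744) ≈ 93.933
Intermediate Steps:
Mul(Add(-34862, Mul(Add(-21813, 21967), Add(14031, 15161))), Pow(Add(Add(13669, Mul(-1, 13167)), 46986), -1)) = Mul(Add(-34862, Mul(154, 29192)), Pow(Add(Add(13669, -13167), 46986), -1)) = Mul(Add(-34862, 4495568), Pow(Add(502, 46986), -1)) = Mul(4460706, Pow(47488, -1)) = Mul(4460706, Rational(1, 47488)) = Rational(2230353, 23744)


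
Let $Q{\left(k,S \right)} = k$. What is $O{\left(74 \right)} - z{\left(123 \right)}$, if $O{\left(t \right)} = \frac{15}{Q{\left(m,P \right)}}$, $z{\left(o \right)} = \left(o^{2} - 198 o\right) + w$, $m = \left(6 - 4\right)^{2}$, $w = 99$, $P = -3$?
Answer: $\frac{36519}{4} \approx 9129.8$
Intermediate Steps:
$m = 4$ ($m = 2^{2} = 4$)
$z{\left(o \right)} = 99 + o^{2} - 198 o$ ($z{\left(o \right)} = \left(o^{2} - 198 o\right) + 99 = 99 + o^{2} - 198 o$)
$O{\left(t \right)} = \frac{15}{4}$
$O{\left(74 \right)} - z{\left(123 \right)} = \frac{15}{4} - \left(99 + 123^{2} - 24354\right) = \frac{15}{4} - \left(99 + 15129 - 24354\right) = \frac{15}{4} - -9126 = \frac{15}{4} + 9126 = \frac{36519}{4}$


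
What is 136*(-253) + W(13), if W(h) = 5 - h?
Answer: -34416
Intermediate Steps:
136*(-253) + W(13) = 136*(-253) + (5 - 1*13) = -34408 + (5 - 13) = -34408 - 8 = -34416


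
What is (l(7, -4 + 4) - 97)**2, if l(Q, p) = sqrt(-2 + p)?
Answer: (97 - I*sqrt(2))**2 ≈ 9407.0 - 274.36*I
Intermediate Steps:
(l(7, -4 + 4) - 97)**2 = (sqrt(-2 + (-4 + 4)) - 97)**2 = (sqrt(-2 + 0) - 97)**2 = (sqrt(-2) - 97)**2 = (I*sqrt(2) - 97)**2 = (-97 + I*sqrt(2))**2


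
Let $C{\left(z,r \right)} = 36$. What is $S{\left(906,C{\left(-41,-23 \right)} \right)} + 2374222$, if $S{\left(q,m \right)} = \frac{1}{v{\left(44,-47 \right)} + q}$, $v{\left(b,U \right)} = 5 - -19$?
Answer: $\frac{2208026461}{930} \approx 2.3742 \cdot 10^{6}$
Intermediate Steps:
$v{\left(b,U \right)} = 24$ ($v{\left(b,U \right)} = 5 + 19 = 24$)
$S{\left(q,m \right)} = \frac{1}{24 + q}$
$S{\left(906,C{\left(-41,-23 \right)} \right)} + 2374222 = \frac{1}{24 + 906} + 2374222 = \frac{1}{930} + 2374222 = \frac{2208026461}{930}$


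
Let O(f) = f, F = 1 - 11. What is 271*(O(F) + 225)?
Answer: 58265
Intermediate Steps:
F = -10
271*(O(F) + 225) = 271*(-10 + 225) = 271*215 = 58265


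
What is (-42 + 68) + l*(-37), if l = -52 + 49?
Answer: 137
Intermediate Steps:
l = -3
(-42 + 68) + l*(-37) = (-42 + 68) - 3*(-37) = 26 + 111 = 137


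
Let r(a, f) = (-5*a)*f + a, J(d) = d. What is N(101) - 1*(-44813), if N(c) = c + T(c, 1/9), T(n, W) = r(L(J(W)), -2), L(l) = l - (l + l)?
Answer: 404215/9 ≈ 44913.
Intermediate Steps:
L(l) = -l (L(l) = l - 2*l = -l)
r(a, f) = a - 5*a*f (r(a, f) = -5*a*f + a = a - 5*a*f)
T(n, W) = -11*W (T(n, W) = (-W)*(1 - 5*(-2)) = (-W)*(1 + 10) = -W*11 = -11*W)
N(c) = -11/9 + c (N(c) = c - 11/9 = -11/9 + c)
N(101) - 1*(-44813) = (-11/9 + 101) - 1*(-44813) = 898/9 + 44813 = 404215/9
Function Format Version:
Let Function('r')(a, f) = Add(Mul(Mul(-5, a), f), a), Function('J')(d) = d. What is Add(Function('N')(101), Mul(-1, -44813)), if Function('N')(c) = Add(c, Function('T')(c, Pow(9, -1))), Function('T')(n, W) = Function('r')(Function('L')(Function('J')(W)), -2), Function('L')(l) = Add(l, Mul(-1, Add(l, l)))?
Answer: Rational(404215, 9) ≈ 44913.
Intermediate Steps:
Function('L')(l) = Mul(-1, l) (Function('L')(l) = Add(l, Mul(-1, Mul(2, l))) = Add(l, Mul(-2, l)) = Mul(-1, l))
Function('r')(a, f) = Add(a, Mul(-5, a, f)) (Function('r')(a, f) = Add(Mul(-5, a, f), a) = Add(a, Mul(-5, a, f)))
Function('T')(n, W) = Mul(-11, W) (Function('T')(n, W) = Mul(Mul(-1, W), Add(1, Mul(-5, -2))) = Mul(Mul(-1, W), Add(1, 10)) = Mul(Mul(-1, W), 11) = Mul(-11, W))
Function('N')(c) = Add(Rational(-11, 9), c) (Function('N')(c) = Add(c, Mul(-11, Pow(9, -1))) = Add(c, Mul(-11, Rational(1, 9))) = Add(c, Rational(-11, 9)) = Add(Rational(-11, 9), c))
Add(Function('N')(101), Mul(-1, -44813)) = Add(Add(Rational(-11, 9), 101), Mul(-1, -44813)) = Add(Rational(898, 9), 44813) = Rational(404215, 9)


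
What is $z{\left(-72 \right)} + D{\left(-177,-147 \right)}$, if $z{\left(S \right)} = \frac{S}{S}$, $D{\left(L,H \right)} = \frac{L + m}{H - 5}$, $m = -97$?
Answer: $\frac{213}{76} \approx 2.8026$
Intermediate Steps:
$D{\left(L,H \right)} = \frac{-97 + L}{-5 + H}$ ($D{\left(L,H \right)} = \frac{L - 97}{H - 5} = \frac{-97 + L}{-5 + H}$)
$z{\left(S \right)} = 1$
$z{\left(-72 \right)} + D{\left(-177,-147 \right)} = 1 + \frac{-97 - 177}{-5 - 147} = 1 + \frac{1}{-152} \left(-274\right) = 1 - - \frac{137}{76} = 1 + \frac{137}{76} = \frac{213}{76}$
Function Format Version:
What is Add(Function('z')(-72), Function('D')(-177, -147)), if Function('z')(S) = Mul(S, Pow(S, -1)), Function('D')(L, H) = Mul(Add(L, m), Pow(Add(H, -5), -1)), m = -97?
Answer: Rational(213, 76) ≈ 2.8026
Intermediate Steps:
Function('D')(L, H) = Mul(Pow(Add(-5, H), -1), Add(-97, L)) (Function('D')(L, H) = Mul(Add(L, -97), Pow(Add(H, -5), -1)) = Mul(Add(-97, L), Pow(Add(-5, H), -1)) = Mul(Pow(Add(-5, H), -1), Add(-97, L)))
Function('z')(S) = 1
Add(Function('z')(-72), Function('D')(-177, -147)) = Add(1, Mul(Pow(Add(-5, -147), -1), Add(-97, -177))) = Add(1, Mul(Pow(-152, -1), -274)) = Add(1, Mul(Rational(-1, 152), -274)) = Add(1, Rational(137, 76)) = Rational(213, 76)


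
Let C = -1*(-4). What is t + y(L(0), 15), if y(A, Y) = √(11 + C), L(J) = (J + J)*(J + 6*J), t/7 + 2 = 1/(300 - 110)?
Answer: -2653/190 + √15 ≈ -10.090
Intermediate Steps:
t = -2653/190 (t = -14 + 7/(300 - 110) = -14 + 7/190 = -2653/190 ≈ -13.963)
C = 4
L(J) = 14*J² (L(J) = (2*J)*(7*J) = 14*J²)
y(A, Y) = √15 (y(A, Y) = √(11 + 4) = √15)
t + y(L(0), 15) = -2653/190 + √15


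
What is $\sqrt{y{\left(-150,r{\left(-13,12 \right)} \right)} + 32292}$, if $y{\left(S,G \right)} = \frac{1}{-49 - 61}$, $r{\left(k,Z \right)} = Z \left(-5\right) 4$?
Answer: $\frac{\sqrt{390733090}}{110} \approx 179.7$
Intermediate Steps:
$r{\left(k,Z \right)} = - 20 Z$ ($r{\left(k,Z \right)} = - 5 Z 4 = - 20 Z$)
$y{\left(S,G \right)} = - \frac{1}{110}$ ($y{\left(S,G \right)} = \frac{1}{-110} = - \frac{1}{110}$)
$\sqrt{y{\left(-150,r{\left(-13,12 \right)} \right)} + 32292} = \sqrt{- \frac{1}{110} + 32292} = \sqrt{\frac{3552119}{110}} = \frac{\sqrt{390733090}}{110}$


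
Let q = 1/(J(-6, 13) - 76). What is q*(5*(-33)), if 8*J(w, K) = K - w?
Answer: 1320/589 ≈ 2.2411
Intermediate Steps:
J(w, K) = -w/8 + K/8 (J(w, K) = (K - w)/8 = -w/8 + K/8)
q = -8/589 (q = 1/((-⅛*(-6) + (⅛)*13) - 76) = 1/((¾ + 13/8) - 76) = 1/(19/8 - 76) = 1/(-589/8) = -8/589 ≈ -0.013582)
q*(5*(-33)) = -40*(-33)/589 = -8/589*(-165) = 1320/589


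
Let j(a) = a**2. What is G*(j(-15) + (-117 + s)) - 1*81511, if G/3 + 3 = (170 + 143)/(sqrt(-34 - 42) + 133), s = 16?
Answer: (-165254*sqrt(19) + 10872955*I)/(-133*I + 2*sqrt(19)) ≈ -81755.0 - 57.138*I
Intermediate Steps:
G = -9 + 939/(133 + 2*I*sqrt(19)) (G = -9 + 3*((170 + 143)/(sqrt(-34 - 42) + 133)) = -9 + 3*(313/(sqrt(-76) + 133)) = -9 + 3*(313/(2*I*sqrt(19) + 133)) = -9 + 3*(313/(133 + 2*I*sqrt(19))) = -9 + 939/(133 + 2*I*sqrt(19)) ≈ -1.9701 - 0.46079*I)
G*(j(-15) + (-117 + s)) - 1*81511 = (6*(-3*sqrt(19) + 43*I)/(-133*I + 2*sqrt(19)))*((-15)**2 + (-117 + 16)) - 1*81511 = (6*(-3*sqrt(19) + 43*I)/(-133*I + 2*sqrt(19)))*(225 - 101) - 81511 = (6*(-3*sqrt(19) + 43*I)/(-133*I + 2*sqrt(19)))*124 - 81511 = 744*(-3*sqrt(19) + 43*I)/(-133*I + 2*sqrt(19)) - 81511 = -81511 + 744*(-3*sqrt(19) + 43*I)/(-133*I + 2*sqrt(19))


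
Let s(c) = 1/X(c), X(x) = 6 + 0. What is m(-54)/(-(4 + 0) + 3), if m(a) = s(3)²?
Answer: -1/36 ≈ -0.027778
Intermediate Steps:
X(x) = 6
s(c) = ⅙ (s(c) = 1/6 = ⅙)
m(a) = 1/36 (m(a) = (⅙)² = 1/36)
m(-54)/(-(4 + 0) + 3) = (1/36)/(-(4 + 0) + 3) = (1/36)/(-1*4 + 3) = (1/36)/(-4 + 3) = (1/36)/(-1) = -1*1/36 = -1/36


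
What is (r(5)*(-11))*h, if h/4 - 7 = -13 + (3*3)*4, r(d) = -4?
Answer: 5280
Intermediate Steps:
h = 120 (h = 28 + 4*(-13 + (3*3)*4) = 28 + 4*(-13 + 9*4) = 28 + 4*(-13 + 36) = 28 + 4*23 = 28 + 92 = 120)
(r(5)*(-11))*h = -4*(-11)*120 = 44*120 = 5280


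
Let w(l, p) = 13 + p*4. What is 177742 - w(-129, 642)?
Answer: 175161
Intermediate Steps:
w(l, p) = 13 + 4*p
177742 - w(-129, 642) = 177742 - (13 + 4*642) = 177742 - (13 + 2568) = 177742 - 1*2581 = 177742 - 2581 = 175161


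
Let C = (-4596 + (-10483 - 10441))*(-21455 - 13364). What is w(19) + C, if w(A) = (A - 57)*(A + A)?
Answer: 888579436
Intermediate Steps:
w(A) = 2*A*(-57 + A) (w(A) = (-57 + A)*(2*A) = 2*A*(-57 + A))
C = 888580880 (C = (-4596 - 20924)*(-34819) = -25520*(-34819) = 888580880)
w(19) + C = 2*19*(-57 + 19) + 888580880 = 2*19*(-38) + 888580880 = -1444 + 888580880 = 888579436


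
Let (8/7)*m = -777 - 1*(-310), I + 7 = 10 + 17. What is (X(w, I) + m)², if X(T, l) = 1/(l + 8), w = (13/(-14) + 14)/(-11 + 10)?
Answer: 523540161/3136 ≈ 1.6695e+5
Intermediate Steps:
I = 20 (I = -7 + (10 + 17) = -7 + 27 = 20)
w = -183/14 (w = (13*(-1/14) + 14)/(-1) = (-13/14 + 14)*(-1) = (183/14)*(-1) = -183/14 ≈ -13.071)
X(T, l) = 1/(8 + l)
m = -3269/8 (m = 7*(-777 - 1*(-310))/8 = 7*(-777 + 310)/8 = (7/8)*(-467) = -3269/8 ≈ -408.63)
(X(w, I) + m)² = (1/(8 + 20) - 3269/8)² = (1/28 - 3269/8)² = (-22881/56)² = 523540161/3136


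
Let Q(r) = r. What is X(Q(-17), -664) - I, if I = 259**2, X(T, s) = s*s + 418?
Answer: 374233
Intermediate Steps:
X(T, s) = 418 + s**2 (X(T, s) = s**2 + 418 = 418 + s**2)
I = 67081
X(Q(-17), -664) - I = (418 + (-664)**2) - 1*67081 = (418 + 440896) - 67081 = 441314 - 67081 = 374233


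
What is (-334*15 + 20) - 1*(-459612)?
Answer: 454622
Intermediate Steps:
(-334*15 + 20) - 1*(-459612) = (-5010 + 20) + 459612 = -4990 + 459612 = 454622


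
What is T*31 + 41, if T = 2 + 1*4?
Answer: 227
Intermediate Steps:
T = 6 (T = 2 + 4 = 6)
T*31 + 41 = 6*31 + 41 = 186 + 41 = 227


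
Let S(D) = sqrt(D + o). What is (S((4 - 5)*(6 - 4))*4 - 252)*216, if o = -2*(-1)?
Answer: -54432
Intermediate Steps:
o = 2
S(D) = sqrt(2 + D) (S(D) = sqrt(D + 2) = sqrt(2 + D))
(S((4 - 5)*(6 - 4))*4 - 252)*216 = (sqrt(2 + (4 - 5)*(6 - 4))*4 - 252)*216 = (sqrt(2 - 1*2)*4 - 252)*216 = (sqrt(2 - 2)*4 - 252)*216 = (sqrt(0)*4 - 252)*216 = (0*4 - 252)*216 = (0 - 252)*216 = -252*216 = -54432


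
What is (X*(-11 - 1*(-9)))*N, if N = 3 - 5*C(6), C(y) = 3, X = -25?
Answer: -600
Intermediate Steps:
N = -12 (N = 3 - 5*3 = 3 - 15 = -12)
(X*(-11 - 1*(-9)))*N = -25*(-11 - 1*(-9))*(-12) = -25*(-11 + 9)*(-12) = -25*(-2)*(-12) = 50*(-12) = -600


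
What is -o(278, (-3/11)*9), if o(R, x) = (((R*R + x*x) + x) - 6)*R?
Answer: -2599597460/121 ≈ -2.1484e+7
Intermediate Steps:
o(R, x) = R*(-6 + x + R² + x²) (o(R, x) = (((R² + x²) + x) - 6)*R = ((x + R² + x²) - 6)*R = (-6 + x + R² + x²)*R = R*(-6 + x + R² + x²))
-o(278, (-3/11)*9) = -278*(-6 + (-3/11)*9 + 278² + ((-3/11)*9)²) = -278*(-6 + ((1/11)*(-3))*9 + 77284 + (((1/11)*(-3))*9)²) = -278*(-6 - 3/11*9 + 77284 + (-3/11*9)²) = -278*(-6 - 27/11 + 77284 + (-27/11)²) = -278*(-6 - 27/11 + 77284 + 729/121) = -278*9351070/121 = -1*2599597460/121 = -2599597460/121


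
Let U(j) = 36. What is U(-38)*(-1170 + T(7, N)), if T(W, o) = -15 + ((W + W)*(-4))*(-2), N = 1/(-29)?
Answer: -38628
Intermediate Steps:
N = -1/29 ≈ -0.034483
T(W, o) = -15 + 16*W (T(W, o) = -15 + ((2*W)*(-4))*(-2) = -15 - 8*W*(-2) = -15 + 16*W)
U(-38)*(-1170 + T(7, N)) = 36*(-1170 + (-15 + 16*7)) = 36*(-1170 + (-15 + 112)) = 36*(-1170 + 97) = 36*(-1073) = -38628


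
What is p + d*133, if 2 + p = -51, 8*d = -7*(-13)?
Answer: 11679/8 ≈ 1459.9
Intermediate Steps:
d = 91/8 (d = (-7*(-13))/8 = (1/8)*91 = 91/8 ≈ 11.375)
p = -53 (p = -2 - 51 = -53)
p + d*133 = -53 + (91/8)*133 = -53 + 12103/8 = 11679/8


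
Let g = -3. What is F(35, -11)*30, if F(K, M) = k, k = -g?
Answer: 90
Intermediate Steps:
k = 3 (k = -1*(-3) = 3)
F(K, M) = 3
F(35, -11)*30 = 3*30 = 90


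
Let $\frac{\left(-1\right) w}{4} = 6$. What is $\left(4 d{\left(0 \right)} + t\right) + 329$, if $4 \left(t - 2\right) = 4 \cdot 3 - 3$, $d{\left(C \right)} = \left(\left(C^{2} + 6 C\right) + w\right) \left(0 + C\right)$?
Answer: $\frac{1333}{4} \approx 333.25$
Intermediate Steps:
$w = -24$ ($w = \left(-4\right) 6 = -24$)
$d{\left(C \right)} = C \left(-24 + C^{2} + 6 C\right)$ ($d{\left(C \right)} = \left(\left(C^{2} + 6 C\right) - 24\right) \left(0 + C\right) = \left(-24 + C^{2} + 6 C\right) C = C \left(-24 + C^{2} + 6 C\right)$)
$t = \frac{17}{4}$ ($t = 2 + \frac{4 \cdot 3 - 3}{4} = 2 + \frac{12 - 3}{4} = 2 + \frac{1}{4} \cdot 9 = 2 + \frac{9}{4} = \frac{17}{4} \approx 4.25$)
$\left(4 d{\left(0 \right)} + t\right) + 329 = \left(4 \cdot 0 \left(-24 + 0^{2} + 6 \cdot 0\right) + \frac{17}{4}\right) + 329 = \left(4 \cdot 0 \left(-24 + 0 + 0\right) + \frac{17}{4}\right) + 329 = \left(4 \cdot 0 \left(-24\right) + \frac{17}{4}\right) + 329 = \left(4 \cdot 0 + \frac{17}{4}\right) + 329 = \left(0 + \frac{17}{4}\right) + 329 = \frac{17}{4} + 329 = \frac{1333}{4}$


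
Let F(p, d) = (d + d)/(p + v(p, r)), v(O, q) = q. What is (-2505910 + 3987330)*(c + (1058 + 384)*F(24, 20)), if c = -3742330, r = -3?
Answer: -16619680625000/3 ≈ -5.5399e+12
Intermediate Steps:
F(p, d) = 2*d/(-3 + p) (F(p, d) = (d + d)/(p - 3) = (2*d)/(-3 + p) = 2*d/(-3 + p))
(-2505910 + 3987330)*(c + (1058 + 384)*F(24, 20)) = (-2505910 + 3987330)*(-3742330 + (1058 + 384)*(2*20/(-3 + 24))) = 1481420*(-3742330 + 1442*(2*20/21)) = 1481420*(-3742330 + 1442*(2*20*(1/21))) = 1481420*(-3742330 + 1442*(40/21)) = 1481420*(-3742330 + 8240/3) = 1481420*(-11218750/3) = -16619680625000/3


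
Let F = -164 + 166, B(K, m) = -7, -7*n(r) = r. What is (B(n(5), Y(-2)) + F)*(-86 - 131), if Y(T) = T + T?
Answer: 1085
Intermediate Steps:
Y(T) = 2*T
n(r) = -r/7
F = 2
(B(n(5), Y(-2)) + F)*(-86 - 131) = (-7 + 2)*(-86 - 131) = -5*(-217) = 1085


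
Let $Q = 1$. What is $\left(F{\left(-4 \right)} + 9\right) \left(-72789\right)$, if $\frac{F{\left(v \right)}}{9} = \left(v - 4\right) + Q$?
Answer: $3930606$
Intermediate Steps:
$F{\left(v \right)} = -27 + 9 v$ ($F{\left(v \right)} = 9 \left(\left(v - 4\right) + 1\right) = 9 \left(\left(-4 + v\right) + 1\right) = 9 \left(-3 + v\right) = -27 + 9 v$)
$\left(F{\left(-4 \right)} + 9\right) \left(-72789\right) = \left(\left(-27 + 9 \left(-4\right)\right) + 9\right) \left(-72789\right) = \left(\left(-27 - 36\right) + 9\right) \left(-72789\right) = \left(-63 + 9\right) \left(-72789\right) = \left(-54\right) \left(-72789\right) = 3930606$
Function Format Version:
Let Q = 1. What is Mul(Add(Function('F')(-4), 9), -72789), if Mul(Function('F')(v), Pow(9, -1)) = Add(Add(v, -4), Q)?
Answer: 3930606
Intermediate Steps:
Function('F')(v) = Add(-27, Mul(9, v)) (Function('F')(v) = Mul(9, Add(Add(v, -4), 1)) = Mul(9, Add(Add(-4, v), 1)) = Mul(9, Add(-3, v)) = Add(-27, Mul(9, v)))
Mul(Add(Function('F')(-4), 9), -72789) = Mul(Add(Add(-27, Mul(9, -4)), 9), -72789) = Mul(Add(Add(-27, -36), 9), -72789) = Mul(Add(-63, 9), -72789) = Mul(-54, -72789) = 3930606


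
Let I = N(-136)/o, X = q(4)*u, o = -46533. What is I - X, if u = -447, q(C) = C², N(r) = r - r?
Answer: 7152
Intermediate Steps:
N(r) = 0
X = -7152 (X = 4²*(-447) = 16*(-447) = -7152)
I = 0 (I = 0/(-46533) = 0*(-1/46533) = 0)
I - X = 0 - 1*(-7152) = 0 + 7152 = 7152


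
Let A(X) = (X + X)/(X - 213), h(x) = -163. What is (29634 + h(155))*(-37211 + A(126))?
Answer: -31805191613/29 ≈ -1.0967e+9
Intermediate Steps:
A(X) = 2*X/(-213 + X) (A(X) = (2*X)/(-213 + X) = 2*X/(-213 + X))
(29634 + h(155))*(-37211 + A(126)) = (29634 - 163)*(-37211 + 2*126/(-213 + 126)) = 29471*(-37211 + 2*126/(-87)) = 29471*(-37211 + 2*126*(-1/87)) = 29471*(-37211 - 84/29) = 29471*(-1079203/29) = -31805191613/29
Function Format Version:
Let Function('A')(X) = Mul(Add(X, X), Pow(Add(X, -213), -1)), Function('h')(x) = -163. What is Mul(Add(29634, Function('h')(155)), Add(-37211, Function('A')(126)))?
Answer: Rational(-31805191613, 29) ≈ -1.0967e+9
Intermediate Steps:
Function('A')(X) = Mul(2, X, Pow(Add(-213, X), -1)) (Function('A')(X) = Mul(Mul(2, X), Pow(Add(-213, X), -1)) = Mul(2, X, Pow(Add(-213, X), -1)))
Mul(Add(29634, Function('h')(155)), Add(-37211, Function('A')(126))) = Mul(Add(29634, -163), Add(-37211, Mul(2, 126, Pow(Add(-213, 126), -1)))) = Mul(29471, Add(-37211, Mul(2, 126, Pow(-87, -1)))) = Mul(29471, Add(-37211, Mul(2, 126, Rational(-1, 87)))) = Mul(29471, Add(-37211, Rational(-84, 29))) = Mul(29471, Rational(-1079203, 29)) = Rational(-31805191613, 29)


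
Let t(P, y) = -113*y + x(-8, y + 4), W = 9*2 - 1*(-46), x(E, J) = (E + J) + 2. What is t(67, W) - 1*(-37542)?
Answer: 30372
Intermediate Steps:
x(E, J) = 2 + E + J
W = 64 (W = 18 + 46 = 64)
t(P, y) = -2 - 112*y (t(P, y) = -113*y + (2 - 8 + (y + 4)) = -113*y + (2 - 8 + (4 + y)) = -113*y + (-2 + y) = -2 - 112*y)
t(67, W) - 1*(-37542) = (-2 - 112*64) - 1*(-37542) = (-2 - 7168) + 37542 = -7170 + 37542 = 30372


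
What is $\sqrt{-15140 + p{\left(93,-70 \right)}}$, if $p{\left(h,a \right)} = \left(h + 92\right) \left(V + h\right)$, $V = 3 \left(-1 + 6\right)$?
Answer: $22 \sqrt{10} \approx 69.57$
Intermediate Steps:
$V = 15$ ($V = 3 \cdot 5 = 15$)
$p{\left(h,a \right)} = \left(15 + h\right) \left(92 + h\right)$ ($p{\left(h,a \right)} = \left(h + 92\right) \left(15 + h\right) = \left(92 + h\right) \left(15 + h\right) = \left(15 + h\right) \left(92 + h\right)$)
$\sqrt{-15140 + p{\left(93,-70 \right)}} = \sqrt{-15140 + \left(1380 + 93^{2} + 107 \cdot 93\right)} = \sqrt{-15140 + \left(1380 + 8649 + 9951\right)} = \sqrt{-15140 + 19980} = \sqrt{4840} = 22 \sqrt{10}$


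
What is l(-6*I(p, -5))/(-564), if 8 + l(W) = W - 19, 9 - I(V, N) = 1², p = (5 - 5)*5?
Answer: 25/188 ≈ 0.13298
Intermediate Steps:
p = 0 (p = 0*5 = 0)
I(V, N) = 8 (I(V, N) = 9 - 1*1² = 9 - 1*1 = 9 - 1 = 8)
l(W) = -27 + W (l(W) = -8 + (W - 19) = -8 + (-19 + W) = -27 + W)
l(-6*I(p, -5))/(-564) = (-27 - 6*8)/(-564) = (-27 - 48)*(-1/564) = -75*(-1/564) = 25/188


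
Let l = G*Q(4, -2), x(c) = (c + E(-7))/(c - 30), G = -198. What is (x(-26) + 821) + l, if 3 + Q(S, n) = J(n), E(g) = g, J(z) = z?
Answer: 101449/56 ≈ 1811.6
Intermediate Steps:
Q(S, n) = -3 + n
x(c) = (-7 + c)/(-30 + c) (x(c) = (c - 7)/(c - 30) = (-7 + c)/(-30 + c))
l = 990 (l = -198*(-3 - 2) = -198*(-5) = 990)
(x(-26) + 821) + l = ((-7 - 26)/(-30 - 26) + 821) + 990 = (-33/(-56) + 821) + 990 = (-1/56*(-33) + 821) + 990 = (33/56 + 821) + 990 = 46009/56 + 990 = 101449/56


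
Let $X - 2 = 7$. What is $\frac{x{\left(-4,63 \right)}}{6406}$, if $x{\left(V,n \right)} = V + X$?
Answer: $\frac{5}{6406} \approx 0.00078052$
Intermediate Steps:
$X = 9$ ($X = 2 + 7 = 9$)
$x{\left(V,n \right)} = 9 + V$ ($x{\left(V,n \right)} = V + 9 = 9 + V$)
$\frac{x{\left(-4,63 \right)}}{6406} = \frac{9 - 4}{6406} = 5 \cdot \frac{1}{6406} = \frac{5}{6406}$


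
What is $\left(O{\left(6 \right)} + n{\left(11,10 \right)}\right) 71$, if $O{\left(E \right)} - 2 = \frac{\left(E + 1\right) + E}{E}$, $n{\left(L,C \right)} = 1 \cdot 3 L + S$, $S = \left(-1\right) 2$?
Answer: $\frac{14981}{6} \approx 2496.8$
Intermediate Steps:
$S = -2$
$n{\left(L,C \right)} = -2 + 3 L$ ($n{\left(L,C \right)} = 1 \cdot 3 L - 2 = 3 L - 2 = -2 + 3 L$)
$O{\left(E \right)} = 2 + \frac{1 + 2 E}{E}$ ($O{\left(E \right)} = 2 + \frac{\left(E + 1\right) + E}{E} = 2 + \frac{\left(1 + E\right) + E}{E} = 2 + \frac{1 + 2 E}{E}$)
$\left(O{\left(6 \right)} + n{\left(11,10 \right)}\right) 71 = \left(\left(4 + \frac{1}{6}\right) + \left(-2 + 3 \cdot 11\right)\right) 71 = \left(\left(4 + \frac{1}{6}\right) + \left(-2 + 33\right)\right) 71 = \left(\frac{25}{6} + 31\right) 71 = \frac{211}{6} \cdot 71 = \frac{14981}{6}$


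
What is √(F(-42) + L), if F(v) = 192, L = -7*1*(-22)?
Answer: √346 ≈ 18.601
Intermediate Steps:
L = 154 (L = -7*(-22) = 154)
√(F(-42) + L) = √(192 + 154) = √346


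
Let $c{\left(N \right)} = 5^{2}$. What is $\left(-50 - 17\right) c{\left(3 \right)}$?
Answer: $-1675$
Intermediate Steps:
$c{\left(N \right)} = 25$
$\left(-50 - 17\right) c{\left(3 \right)} = \left(-50 - 17\right) 25 = \left(-67\right) 25 = -1675$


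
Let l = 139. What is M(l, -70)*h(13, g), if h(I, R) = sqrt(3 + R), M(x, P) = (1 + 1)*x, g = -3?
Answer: 0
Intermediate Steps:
M(x, P) = 2*x
M(l, -70)*h(13, g) = (2*139)*sqrt(3 - 3) = 278*sqrt(0) = 278*0 = 0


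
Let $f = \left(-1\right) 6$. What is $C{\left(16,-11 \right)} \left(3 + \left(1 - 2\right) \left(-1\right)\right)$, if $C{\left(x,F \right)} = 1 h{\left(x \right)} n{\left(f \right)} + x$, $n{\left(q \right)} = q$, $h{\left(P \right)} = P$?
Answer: $-320$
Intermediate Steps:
$f = -6$
$C{\left(x,F \right)} = - 5 x$ ($C{\left(x,F \right)} = 1 x \left(-6\right) + x = 1 \left(- 6 x\right) + x = - 6 x + x = - 5 x$)
$C{\left(16,-11 \right)} \left(3 + \left(1 - 2\right) \left(-1\right)\right) = \left(-5\right) 16 \left(3 + \left(1 - 2\right) \left(-1\right)\right) = - 80 \left(3 - -1\right) = - 80 \left(3 + 1\right) = \left(-80\right) 4 = -320$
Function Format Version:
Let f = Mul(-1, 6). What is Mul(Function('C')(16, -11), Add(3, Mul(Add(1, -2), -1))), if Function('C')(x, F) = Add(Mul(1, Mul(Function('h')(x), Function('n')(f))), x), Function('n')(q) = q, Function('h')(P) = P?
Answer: -320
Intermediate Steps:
f = -6
Function('C')(x, F) = Mul(-5, x) (Function('C')(x, F) = Add(Mul(1, Mul(x, -6)), x) = Add(Mul(1, Mul(-6, x)), x) = Add(Mul(-6, x), x) = Mul(-5, x))
Mul(Function('C')(16, -11), Add(3, Mul(Add(1, -2), -1))) = Mul(Mul(-5, 16), Add(3, Mul(Add(1, -2), -1))) = Mul(-80, Add(3, Mul(-1, -1))) = Mul(-80, Add(3, 1)) = Mul(-80, 4) = -320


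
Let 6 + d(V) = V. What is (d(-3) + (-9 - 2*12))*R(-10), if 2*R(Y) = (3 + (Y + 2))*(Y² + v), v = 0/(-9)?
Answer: 10500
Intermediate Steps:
v = 0 (v = 0*(-⅑) = 0)
d(V) = -6 + V
R(Y) = Y²*(5 + Y)/2 (R(Y) = ((3 + (Y + 2))*(Y² + 0))/2 = ((3 + (2 + Y))*Y²)/2 = ((5 + Y)*Y²)/2 = (Y²*(5 + Y))/2 = Y²*(5 + Y)/2)
(d(-3) + (-9 - 2*12))*R(-10) = ((-6 - 3) + (-9 - 2*12))*((½)*(-10)²*(5 - 10)) = (-9 + (-9 - 24))*((½)*100*(-5)) = (-9 - 33)*(-250) = -42*(-250) = 10500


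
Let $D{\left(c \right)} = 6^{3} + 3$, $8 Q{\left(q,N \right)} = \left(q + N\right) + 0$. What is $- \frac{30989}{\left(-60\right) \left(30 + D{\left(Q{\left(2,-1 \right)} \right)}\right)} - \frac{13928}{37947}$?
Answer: $\frac{322618421}{188976060} \approx 1.7072$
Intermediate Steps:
$Q{\left(q,N \right)} = \frac{N}{8} + \frac{q}{8}$ ($Q{\left(q,N \right)} = \frac{\left(q + N\right) + 0}{8} = \frac{\left(N + q\right) + 0}{8} = \frac{N + q}{8} = \frac{N}{8} + \frac{q}{8}$)
$D{\left(c \right)} = 219$ ($D{\left(c \right)} = 216 + 3 = 219$)
$- \frac{30989}{\left(-60\right) \left(30 + D{\left(Q{\left(2,-1 \right)} \right)}\right)} - \frac{13928}{37947} = - \frac{30989}{\left(-60\right) \left(30 + 219\right)} - \frac{13928}{37947} = - \frac{30989}{\left(-60\right) 249} - \frac{13928}{37947} = - \frac{30989}{-14940} - \frac{13928}{37947} = \left(-30989\right) \left(- \frac{1}{14940}\right) - \frac{13928}{37947} = \frac{30989}{14940} - \frac{13928}{37947} = \frac{322618421}{188976060}$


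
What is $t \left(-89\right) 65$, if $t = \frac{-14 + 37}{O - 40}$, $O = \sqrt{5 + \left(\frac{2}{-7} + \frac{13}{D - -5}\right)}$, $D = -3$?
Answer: $\frac{5731600}{1711} + \frac{10235 \sqrt{2198}}{1711} \approx 3630.3$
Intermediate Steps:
$O = \frac{\sqrt{2198}}{14}$ ($O = \sqrt{5 + \left(\frac{2}{-7} + \frac{13}{-3 - -5}\right)} = \sqrt{5 + \left(2 \left(- \frac{1}{7}\right) + \frac{13}{-3 + 5}\right)} = \sqrt{5 - \left(\frac{2}{7} - \frac{13}{2}\right)} = \sqrt{5 + \left(- \frac{2}{7} + 13 \cdot \frac{1}{2}\right)} = \sqrt{5 + \left(- \frac{2}{7} + \frac{13}{2}\right)} = \sqrt{5 + \frac{87}{14}} = \sqrt{\frac{157}{14}} = \frac{\sqrt{2198}}{14} \approx 3.3488$)
$t = \frac{23}{-40 + \frac{\sqrt{2198}}{14}}$ ($t = \frac{-14 + 37}{\frac{\sqrt{2198}}{14} - 40} = \frac{23}{-40 + \frac{\sqrt{2198}}{14}} \approx -0.62754$)
$t \left(-89\right) 65 = \left(- \frac{12880}{22243} - \frac{23 \sqrt{2198}}{22243}\right) \left(-89\right) 65 = \left(\frac{1146320}{22243} + \frac{2047 \sqrt{2198}}{22243}\right) 65 = \frac{5731600}{1711} + \frac{10235 \sqrt{2198}}{1711}$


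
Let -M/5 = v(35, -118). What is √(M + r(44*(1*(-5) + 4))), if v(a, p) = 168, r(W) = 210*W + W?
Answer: 2*I*√2531 ≈ 100.62*I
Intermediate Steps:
r(W) = 211*W
M = -840 (M = -5*168 = -840)
√(M + r(44*(1*(-5) + 4))) = √(-840 + 211*(44*(1*(-5) + 4))) = √(-840 + 211*(44*(-5 + 4))) = √(-840 + 211*(44*(-1))) = √(-840 + 211*(-44)) = √(-840 - 9284) = √(-10124) = 2*I*√2531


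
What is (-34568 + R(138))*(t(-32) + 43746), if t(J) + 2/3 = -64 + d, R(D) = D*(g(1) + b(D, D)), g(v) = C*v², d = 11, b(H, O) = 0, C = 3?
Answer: -4476803858/3 ≈ -1.4923e+9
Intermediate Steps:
g(v) = 3*v²
R(D) = 3*D (R(D) = D*(3*1² + 0) = D*(3*1 + 0) = D*(3 + 0) = D*3 = 3*D)
t(J) = -161/3 (t(J) = -⅔ + (-64 + 11) = -⅔ - 53 = -161/3)
(-34568 + R(138))*(t(-32) + 43746) = (-34568 + 3*138)*(-161/3 + 43746) = (-34568 + 414)*(131077/3) = -34154*131077/3 = -4476803858/3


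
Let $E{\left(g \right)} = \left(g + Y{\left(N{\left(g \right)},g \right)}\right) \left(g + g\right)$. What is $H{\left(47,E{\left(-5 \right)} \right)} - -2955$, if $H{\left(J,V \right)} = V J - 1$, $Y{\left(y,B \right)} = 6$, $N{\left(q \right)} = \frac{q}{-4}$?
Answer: $2484$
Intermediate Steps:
$N{\left(q \right)} = - \frac{q}{4}$ ($N{\left(q \right)} = q \left(- \frac{1}{4}\right) = - \frac{q}{4}$)
$E{\left(g \right)} = 2 g \left(6 + g\right)$ ($E{\left(g \right)} = \left(g + 6\right) \left(g + g\right) = \left(6 + g\right) 2 g = 2 g \left(6 + g\right)$)
$H{\left(J,V \right)} = -1 + J V$ ($H{\left(J,V \right)} = J V - 1 = -1 + J V$)
$H{\left(47,E{\left(-5 \right)} \right)} - -2955 = \left(-1 + 47 \cdot 2 \left(-5\right) \left(6 - 5\right)\right) - -2955 = \left(-1 + 47 \cdot 2 \left(-5\right) 1\right) + 2955 = \left(-1 + 47 \left(-10\right)\right) + 2955 = \left(-1 - 470\right) + 2955 = -471 + 2955 = 2484$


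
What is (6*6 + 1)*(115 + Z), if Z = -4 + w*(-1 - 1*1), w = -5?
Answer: 4477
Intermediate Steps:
Z = 6 (Z = -4 - 5*(-1 - 1*1) = -4 - 5*(-1 - 1) = -4 - 5*(-2) = -4 + 10 = 6)
(6*6 + 1)*(115 + Z) = (6*6 + 1)*(115 + 6) = (36 + 1)*121 = 37*121 = 4477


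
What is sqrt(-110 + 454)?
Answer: 2*sqrt(86) ≈ 18.547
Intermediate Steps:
sqrt(-110 + 454) = sqrt(344) = 2*sqrt(86)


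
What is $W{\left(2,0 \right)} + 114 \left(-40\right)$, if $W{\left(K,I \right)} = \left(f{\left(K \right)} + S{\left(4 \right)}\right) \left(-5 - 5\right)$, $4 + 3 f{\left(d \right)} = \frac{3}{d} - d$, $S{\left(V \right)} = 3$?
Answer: $-4575$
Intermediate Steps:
$f{\left(d \right)} = - \frac{4}{3} + \frac{1}{d} - \frac{d}{3}$ ($f{\left(d \right)} = - \frac{4}{3} + \frac{\frac{3}{d} - d}{3} = - \frac{4}{3} + \frac{- d + \frac{3}{d}}{3} = - \frac{4}{3} - \left(- \frac{1}{d} + \frac{d}{3}\right) = - \frac{4}{3} + \frac{1}{d} - \frac{d}{3}$)
$W{\left(K,I \right)} = -30 - \frac{10 \left(3 - K \left(4 + K\right)\right)}{3 K}$ ($W{\left(K,I \right)} = \left(\frac{3 - K \left(4 + K\right)}{3 K} + 3\right) \left(-5 - 5\right) = \left(3 + \frac{3 - K \left(4 + K\right)}{3 K}\right) \left(-10\right) = -30 - \frac{10 \left(3 - K \left(4 + K\right)\right)}{3 K}$)
$W{\left(2,0 \right)} + 114 \left(-40\right) = \left(- \frac{50}{3} - \frac{10}{2} + \frac{10}{3} \cdot 2\right) + 114 \left(-40\right) = \left(- \frac{50}{3} - 5 + \frac{20}{3}\right) - 4560 = -15 - 4560 = -4575$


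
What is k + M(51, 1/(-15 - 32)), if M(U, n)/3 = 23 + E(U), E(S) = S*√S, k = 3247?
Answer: 3316 + 153*√51 ≈ 4408.6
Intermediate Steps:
E(S) = S^(3/2)
M(U, n) = 69 + 3*U^(3/2) (M(U, n) = 3*(23 + U^(3/2)) = 69 + 3*U^(3/2))
k + M(51, 1/(-15 - 32)) = 3247 + (69 + 3*51^(3/2)) = 3247 + (69 + 3*(51*√51)) = 3247 + (69 + 153*√51) = 3316 + 153*√51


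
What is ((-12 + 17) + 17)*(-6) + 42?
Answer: -90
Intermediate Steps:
((-12 + 17) + 17)*(-6) + 42 = (5 + 17)*(-6) + 42 = 22*(-6) + 42 = -132 + 42 = -90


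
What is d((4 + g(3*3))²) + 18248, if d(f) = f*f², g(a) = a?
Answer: 4845057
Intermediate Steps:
d(f) = f³
d((4 + g(3*3))²) + 18248 = ((4 + 3*3)²)³ + 18248 = ((4 + 9)²)³ + 18248 = (13²)³ + 18248 = 169³ + 18248 = 4826809 + 18248 = 4845057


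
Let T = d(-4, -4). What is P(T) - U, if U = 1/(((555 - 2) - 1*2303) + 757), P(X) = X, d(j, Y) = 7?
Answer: 6952/993 ≈ 7.0010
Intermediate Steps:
T = 7
U = -1/993 (U = 1/((553 - 2303) + 757) = 1/(-1750 + 757) = 1/(-993) = -1/993 ≈ -0.0010071)
P(T) - U = 7 - 1*(-1/993) = 7 + 1/993 = 6952/993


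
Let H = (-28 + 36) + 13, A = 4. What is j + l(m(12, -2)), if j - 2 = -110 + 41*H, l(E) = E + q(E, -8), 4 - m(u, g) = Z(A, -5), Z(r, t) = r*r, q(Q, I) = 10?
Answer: 751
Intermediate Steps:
Z(r, t) = r²
m(u, g) = -12 (m(u, g) = 4 - 1*4² = 4 - 1*16 = 4 - 16 = -12)
l(E) = 10 + E (l(E) = E + 10 = 10 + E)
H = 21 (H = 8 + 13 = 21)
j = 753 (j = 2 + (-110 + 41*21) = 2 + (-110 + 861) = 2 + 751 = 753)
j + l(m(12, -2)) = 753 + (10 - 12) = 753 - 2 = 751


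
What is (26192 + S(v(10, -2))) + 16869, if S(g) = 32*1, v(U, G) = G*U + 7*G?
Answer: 43093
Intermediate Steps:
v(U, G) = 7*G + G*U
S(g) = 32
(26192 + S(v(10, -2))) + 16869 = (26192 + 32) + 16869 = 26224 + 16869 = 43093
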